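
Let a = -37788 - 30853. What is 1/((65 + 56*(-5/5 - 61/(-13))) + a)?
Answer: -13/888800 ≈ -1.4626e-5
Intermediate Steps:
a = -68641
1/((65 + 56*(-5/5 - 61/(-13))) + a) = 1/((65 + 56*(-5/5 - 61/(-13))) - 68641) = 1/((65 + 56*(-5*⅕ - 61*(-1/13))) - 68641) = 1/((65 + 56*(-1 + 61/13)) - 68641) = 1/((65 + 56*(48/13)) - 68641) = 1/((65 + 2688/13) - 68641) = 1/(3533/13 - 68641) = 1/(-888800/13) = -13/888800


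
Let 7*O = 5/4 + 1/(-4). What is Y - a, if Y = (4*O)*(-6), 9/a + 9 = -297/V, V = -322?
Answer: -4682/2023 ≈ -2.3144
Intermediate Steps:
O = 1/7 (O = (5/4 + 1/(-4))/7 = (5*(1/4) + 1*(-1/4))/7 = (5/4 - 1/4)/7 = (1/7)*1 = 1/7 ≈ 0.14286)
a = -322/289 (a = 9/(-9 - 297/(-322)) = 9/(-9 - 297*(-1/322)) = 9/(-9 + 297/322) = 9/(-2601/322) = 9*(-322/2601) = -322/289 ≈ -1.1142)
Y = -24/7 (Y = (4*(1/7))*(-6) = (4/7)*(-6) = -24/7 ≈ -3.4286)
Y - a = -24/7 - 1*(-322/289) = -24/7 + 322/289 = -4682/2023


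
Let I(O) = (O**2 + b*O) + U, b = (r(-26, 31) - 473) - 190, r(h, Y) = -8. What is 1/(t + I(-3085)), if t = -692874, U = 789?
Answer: 1/10895175 ≈ 9.1784e-8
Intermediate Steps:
b = -671 (b = (-8 - 473) - 190 = -481 - 190 = -671)
I(O) = 789 + O**2 - 671*O (I(O) = (O**2 - 671*O) + 789 = 789 + O**2 - 671*O)
1/(t + I(-3085)) = 1/(-692874 + (789 + (-3085)**2 - 671*(-3085))) = 1/(-692874 + (789 + 9517225 + 2070035)) = 1/(-692874 + 11588049) = 1/10895175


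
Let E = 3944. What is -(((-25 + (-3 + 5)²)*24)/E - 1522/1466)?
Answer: 421352/361369 ≈ 1.1660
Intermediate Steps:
-(((-25 + (-3 + 5)²)*24)/E - 1522/1466) = -(((-25 + (-3 + 5)²)*24)/3944 - 1522/1466) = -(((-25 + 2²)*24)*(1/3944) - 1522*1/1466) = -(((-25 + 4)*24)*(1/3944) - 761/733) = -(-21*24*(1/3944) - 761/733) = -(-504*1/3944 - 761/733) = -(-63/493 - 761/733) = -1*(-421352/361369) = 421352/361369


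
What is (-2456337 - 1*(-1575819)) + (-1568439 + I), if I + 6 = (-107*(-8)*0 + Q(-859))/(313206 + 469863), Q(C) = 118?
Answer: -1917707007329/783069 ≈ -2.4490e+6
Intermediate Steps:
I = -4698296/783069 (I = -6 + (-107*(-8)*0 + 118)/(313206 + 469863) = -6 + (856*0 + 118)/783069 = -6 + (0 + 118)*(1/783069) = -6 + 118*(1/783069) = -6 + 118/783069 = -4698296/783069 ≈ -5.9998)
(-2456337 - 1*(-1575819)) + (-1568439 + I) = (-2456337 - 1*(-1575819)) + (-1568439 - 4698296/783069) = (-2456337 + 1575819) - 1228200657587/783069 = -880518 - 1228200657587/783069 = -1917707007329/783069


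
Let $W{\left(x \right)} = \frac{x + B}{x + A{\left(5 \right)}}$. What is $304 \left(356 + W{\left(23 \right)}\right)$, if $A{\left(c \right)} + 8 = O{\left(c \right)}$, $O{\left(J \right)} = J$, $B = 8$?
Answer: $\frac{543476}{5} \approx 1.087 \cdot 10^{5}$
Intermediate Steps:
$A{\left(c \right)} = -8 + c$
$W{\left(x \right)} = \frac{8 + x}{-3 + x}$ ($W{\left(x \right)} = \frac{x + 8}{x + \left(-8 + 5\right)} = \frac{8 + x}{x - 3} = \frac{8 + x}{-3 + x}$)
$304 \left(356 + W{\left(23 \right)}\right) = 304 \left(356 + \frac{8 + 23}{-3 + 23}\right) = 304 \left(356 + \frac{1}{20} \cdot 31\right) = 304 \left(356 + \frac{31}{20}\right) = 304 \cdot \frac{7151}{20} = \frac{543476}{5}$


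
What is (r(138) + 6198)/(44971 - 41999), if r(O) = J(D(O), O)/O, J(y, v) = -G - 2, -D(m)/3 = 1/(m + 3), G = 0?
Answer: 427661/205068 ≈ 2.0855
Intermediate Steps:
D(m) = -3/(3 + m) (D(m) = -3/(m + 3) = -3/(3 + m))
J(y, v) = -2 (J(y, v) = -1*0 - 2 = 0 - 2 = -2)
r(O) = -2/O
(r(138) + 6198)/(44971 - 41999) = (-2/138 + 6198)/(44971 - 41999) = (-2*1/138 + 6198)/2972 = (-1/69 + 6198)*(1/2972) = (427661/69)*(1/2972) = 427661/205068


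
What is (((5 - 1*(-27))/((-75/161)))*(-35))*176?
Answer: 6347264/15 ≈ 4.2315e+5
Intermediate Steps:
(((5 - 1*(-27))/((-75/161)))*(-35))*176 = (((5 + 27)/((-75*1/161)))*(-35))*176 = ((32/(-75/161))*(-35))*176 = ((32*(-161/75))*(-35))*176 = -5152/75*(-35)*176 = (36064/15)*176 = 6347264/15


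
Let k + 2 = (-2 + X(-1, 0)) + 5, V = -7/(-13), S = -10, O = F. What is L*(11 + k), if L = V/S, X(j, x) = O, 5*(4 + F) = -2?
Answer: -133/325 ≈ -0.40923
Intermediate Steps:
F = -22/5 (F = -4 + (⅕)*(-2) = -4 - ⅖ = -22/5 ≈ -4.4000)
O = -22/5 ≈ -4.4000
X(j, x) = -22/5
V = 7/13 (V = -7*(-1/13) = 7/13 ≈ 0.53846)
L = -7/130 (L = (7/13)/(-10) = (7/13)*(-⅒) = -7/130 ≈ -0.053846)
k = -17/5 (k = -2 + ((-2 - 22/5) + 5) = -2 + (-32/5 + 5) = -2 - 7/5 = -17/5 ≈ -3.4000)
L*(11 + k) = -7*(11 - 17/5)/130 = -7/130*38/5 = -133/325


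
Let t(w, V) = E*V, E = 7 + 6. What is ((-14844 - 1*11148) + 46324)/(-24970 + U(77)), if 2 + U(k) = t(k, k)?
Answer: -20332/23971 ≈ -0.84819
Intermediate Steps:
E = 13
t(w, V) = 13*V
U(k) = -2 + 13*k
((-14844 - 1*11148) + 46324)/(-24970 + U(77)) = ((-14844 - 1*11148) + 46324)/(-24970 + (-2 + 13*77)) = ((-14844 - 11148) + 46324)/(-24970 + (-2 + 1001)) = (-25992 + 46324)/(-24970 + 999) = 20332/(-23971) = 20332*(-1/23971) = -20332/23971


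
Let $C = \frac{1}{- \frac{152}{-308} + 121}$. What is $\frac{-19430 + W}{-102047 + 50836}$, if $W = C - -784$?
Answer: $\frac{174433253}{479078905} \approx 0.3641$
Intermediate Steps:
$C = \frac{77}{9355}$ ($C = \frac{1}{\left(-152\right) \left(- \frac{1}{308}\right) + 121} = \frac{1}{\frac{38}{77} + 121} = \frac{1}{\frac{9355}{77}} = \frac{77}{9355} \approx 0.0082309$)
$W = \frac{7334397}{9355}$ ($W = \frac{77}{9355} - -784 = \frac{77}{9355} + 784 = \frac{7334397}{9355} \approx 784.01$)
$\frac{-19430 + W}{-102047 + 50836} = \frac{-19430 + \frac{7334397}{9355}}{-102047 + 50836} = - \frac{174433253}{9355 \left(-51211\right)} = \left(- \frac{174433253}{9355}\right) \left(- \frac{1}{51211}\right) = \frac{174433253}{479078905}$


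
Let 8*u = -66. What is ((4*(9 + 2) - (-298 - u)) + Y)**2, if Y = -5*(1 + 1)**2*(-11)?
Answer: 4906225/16 ≈ 3.0664e+5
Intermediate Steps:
u = -33/4 (u = (1/8)*(-66) = -33/4 ≈ -8.2500)
Y = 220 (Y = -5*2**2*(-11) = -5*4*(-11) = -20*(-11) = 220)
((4*(9 + 2) - (-298 - u)) + Y)**2 = ((4*(9 + 2) - (-298 - 1*(-33/4))) + 220)**2 = ((4*11 - (-298 + 33/4)) + 220)**2 = ((44 - 1*(-1159/4)) + 220)**2 = ((44 + 1159/4) + 220)**2 = (1335/4 + 220)**2 = (2215/4)**2 = 4906225/16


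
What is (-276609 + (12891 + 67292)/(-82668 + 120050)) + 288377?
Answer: 439991559/37382 ≈ 11770.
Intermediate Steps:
(-276609 + (12891 + 67292)/(-82668 + 120050)) + 288377 = (-276609 + 80183/37382) + 288377 = -10340117455/37382 + 288377 = 439991559/37382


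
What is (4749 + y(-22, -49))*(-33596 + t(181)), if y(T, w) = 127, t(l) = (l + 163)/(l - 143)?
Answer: -3111629152/19 ≈ -1.6377e+8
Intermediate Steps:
t(l) = (163 + l)/(-143 + l)
(4749 + y(-22, -49))*(-33596 + t(181)) = (4749 + 127)*(-33596 + (163 + 181)/(-143 + 181)) = 4876*(-33596 + 344/38) = 4876*(-33596 + (1/38)*344) = 4876*(-33596 + 172/19) = 4876*(-638152/19) = -3111629152/19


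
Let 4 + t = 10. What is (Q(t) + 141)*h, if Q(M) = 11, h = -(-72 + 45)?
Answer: 4104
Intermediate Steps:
t = 6 (t = -4 + 10 = 6)
h = 27 (h = -1*(-27) = 27)
(Q(t) + 141)*h = (11 + 141)*27 = 152*27 = 4104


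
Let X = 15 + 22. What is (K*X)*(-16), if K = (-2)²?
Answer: -2368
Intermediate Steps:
X = 37
K = 4
(K*X)*(-16) = (4*37)*(-16) = 148*(-16) = -2368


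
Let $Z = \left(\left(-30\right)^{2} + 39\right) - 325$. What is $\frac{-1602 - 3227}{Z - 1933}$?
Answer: $\frac{4829}{1319} \approx 3.6611$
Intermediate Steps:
$Z = 614$ ($Z = \left(900 + 39\right) - 325 = 939 - 325 = 614$)
$\frac{-1602 - 3227}{Z - 1933} = \frac{-1602 - 3227}{614 - 1933} = - \frac{4829}{-1319} = \left(-4829\right) \left(- \frac{1}{1319}\right) = \frac{4829}{1319}$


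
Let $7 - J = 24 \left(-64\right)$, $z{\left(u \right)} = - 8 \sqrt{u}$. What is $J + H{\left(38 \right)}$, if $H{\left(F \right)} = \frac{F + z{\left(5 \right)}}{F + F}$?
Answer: $\frac{3087}{2} - \frac{2 \sqrt{5}}{19} \approx 1543.3$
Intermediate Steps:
$J = 1543$ ($J = 7 - 24 \left(-64\right) = 7 - -1536 = 7 + 1536 = 1543$)
$H{\left(F \right)} = \frac{F - 8 \sqrt{5}}{2 F}$ ($H{\left(F \right)} = \frac{F - 8 \sqrt{5}}{F + F} = \frac{F - 8 \sqrt{5}}{2 F}$)
$J + H{\left(38 \right)} = 1543 + \frac{38 - 8 \sqrt{5}}{2 \cdot 38} = 1543 + \frac{1}{2} \cdot \frac{1}{38} \left(38 - 8 \sqrt{5}\right) = 1543 + \left(\frac{1}{2} - \frac{2 \sqrt{5}}{19}\right) = \frac{3087}{2} - \frac{2 \sqrt{5}}{19}$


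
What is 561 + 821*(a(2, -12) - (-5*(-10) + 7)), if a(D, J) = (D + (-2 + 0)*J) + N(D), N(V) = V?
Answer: -23248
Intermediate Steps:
a(D, J) = -2*J + 2*D (a(D, J) = (D + (-2 + 0)*J) + D = (D - 2*J) + D = -2*J + 2*D)
561 + 821*(a(2, -12) - (-5*(-10) + 7)) = 561 + 821*((-2*(-12) + 2*2) - (-5*(-10) + 7)) = 561 + 821*((24 + 4) - (50 + 7)) = 561 + 821*(28 - 1*57) = 561 + 821*(28 - 57) = 561 + 821*(-29) = 561 - 23809 = -23248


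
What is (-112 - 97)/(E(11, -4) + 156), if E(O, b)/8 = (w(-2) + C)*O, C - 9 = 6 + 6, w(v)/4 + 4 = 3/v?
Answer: -209/68 ≈ -3.0735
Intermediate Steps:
w(v) = -16 + 12/v (w(v) = -16 + 4*(3/v) = -16 + 12/v)
C = 21 (C = 9 + (6 + 6) = 9 + 12 = 21)
E(O, b) = -8*O (E(O, b) = 8*(((-16 + 12/(-2)) + 21)*O) = 8*(((-16 + 12*(-½)) + 21)*O) = 8*(((-16 - 6) + 21)*O) = 8*((-22 + 21)*O) = 8*(-O) = -8*O)
(-112 - 97)/(E(11, -4) + 156) = (-112 - 97)/(-8*11 + 156) = -209/(-88 + 156) = -209/68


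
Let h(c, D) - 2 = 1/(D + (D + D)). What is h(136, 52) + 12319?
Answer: 1922077/156 ≈ 12321.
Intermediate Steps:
h(c, D) = 2 + 1/(3*D) (h(c, D) = 2 + 1/(D + (D + D)) = 2 + 1/(D + 2*D) = 2 + 1/(3*D))
h(136, 52) + 12319 = (2 + (⅓)/52) + 12319 = (2 + (⅓)*(1/52)) + 12319 = (2 + 1/156) + 12319 = 313/156 + 12319 = 1922077/156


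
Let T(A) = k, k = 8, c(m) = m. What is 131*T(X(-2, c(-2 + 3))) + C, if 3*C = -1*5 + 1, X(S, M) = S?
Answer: 3140/3 ≈ 1046.7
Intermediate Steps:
T(A) = 8
C = -4/3 (C = (-1*5 + 1)/3 = (-5 + 1)/3 = (⅓)*(-4) = -4/3 ≈ -1.3333)
131*T(X(-2, c(-2 + 3))) + C = 131*8 - 4/3 = 1048 - 4/3 = 3140/3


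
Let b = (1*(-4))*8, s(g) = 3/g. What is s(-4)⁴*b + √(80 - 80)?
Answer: -81/8 ≈ -10.125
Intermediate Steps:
b = -32 (b = -4*8 = -32)
s(-4)⁴*b + √(80 - 80) = (3/(-4))⁴*(-32) + √(80 - 80) = (3*(-¼))⁴*(-32) + √0 = (-¾)⁴*(-32) + 0 = (81/256)*(-32) + 0 = -81/8 + 0 = -81/8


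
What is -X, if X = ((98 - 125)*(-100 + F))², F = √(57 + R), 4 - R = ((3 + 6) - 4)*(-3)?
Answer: -7345404 + 291600*√19 ≈ -6.0744e+6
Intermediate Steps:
R = 19 (R = 4 - ((3 + 6) - 4)*(-3) = 4 - (9 - 4)*(-3) = 4 - 5*(-3) = 4 - 1*(-15) = 4 + 15 = 19)
F = 2*√19 (F = √(57 + 19) = √76 = 2*√19 ≈ 8.7178)
X = (2700 - 54*√19)² (X = ((98 - 125)*(-100 + 2*√19))² = (-27*(-100 + 2*√19))² = (2700 - 54*√19)² ≈ 6.0744e+6)
-X = -(7345404 - 291600*√19) = -7345404 + 291600*√19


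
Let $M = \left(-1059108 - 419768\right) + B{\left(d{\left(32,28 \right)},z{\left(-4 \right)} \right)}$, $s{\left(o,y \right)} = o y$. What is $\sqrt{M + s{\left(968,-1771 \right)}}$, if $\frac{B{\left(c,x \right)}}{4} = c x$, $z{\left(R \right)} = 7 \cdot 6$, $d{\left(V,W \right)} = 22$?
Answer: $14 i \sqrt{16273} \approx 1785.9 i$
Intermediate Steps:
$z{\left(R \right)} = 42$
$B{\left(c,x \right)} = 4 c x$
$M = -1475180$ ($M = \left(-1059108 - 419768\right) + 4 \cdot 22 \cdot 42 = -1478876 + 3696 = -1475180$)
$\sqrt{M + s{\left(968,-1771 \right)}} = \sqrt{-1475180 + 968 \left(-1771\right)} = \sqrt{-1475180 - 1714328} = \sqrt{-3189508} = 14 i \sqrt{16273}$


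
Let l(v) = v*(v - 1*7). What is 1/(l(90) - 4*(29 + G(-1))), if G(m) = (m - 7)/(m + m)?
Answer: 1/7338 ≈ 0.00013628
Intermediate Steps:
G(m) = (-7 + m)/(2*m) (G(m) = (-7 + m)/((2*m)) = (-7 + m)*(1/(2*m)) = (-7 + m)/(2*m))
l(v) = v*(-7 + v) (l(v) = v*(v - 7) = v*(-7 + v))
1/(l(90) - 4*(29 + G(-1))) = 1/(90*(-7 + 90) - 4*(29 + (1/2)*(-7 - 1)/(-1))) = 1/(90*83 - 4*(29 + (1/2)*(-1)*(-8))) = 1/(7470 - 4*(29 + 4)) = 1/(7470 - 4*33) = 1/(7470 - 132) = 1/7338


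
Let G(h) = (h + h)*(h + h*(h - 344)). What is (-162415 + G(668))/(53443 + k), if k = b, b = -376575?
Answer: -289883185/323132 ≈ -897.10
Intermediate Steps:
G(h) = 2*h*(h + h*(-344 + h)) (G(h) = (2*h)*(h + h*(-344 + h)) = 2*h*(h + h*(-344 + h)))
k = -376575
(-162415 + G(668))/(53443 + k) = (-162415 + 2*668²*(-343 + 668))/(53443 - 376575) = (-162415 + 2*446224*325)/(-323132) = (-162415 + 290045600)*(-1/323132) = 289883185*(-1/323132) = -289883185/323132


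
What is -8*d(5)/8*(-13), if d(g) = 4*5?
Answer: 260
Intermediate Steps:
d(g) = 20
-8*d(5)/8*(-13) = -160/8*(-13) = -8*5/2*(-13) = -20*(-13) = 260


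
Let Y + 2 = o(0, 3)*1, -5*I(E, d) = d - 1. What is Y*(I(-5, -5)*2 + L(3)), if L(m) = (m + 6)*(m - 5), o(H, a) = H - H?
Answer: 156/5 ≈ 31.200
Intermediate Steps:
I(E, d) = ⅕ - d/5 (I(E, d) = -(d - 1)/5 = -(-1 + d)/5 = ⅕ - d/5)
o(H, a) = 0
L(m) = (-5 + m)*(6 + m) (L(m) = (6 + m)*(-5 + m) = (-5 + m)*(6 + m))
Y = -2 (Y = -2 + 0*1 = -2 + 0 = -2)
Y*(I(-5, -5)*2 + L(3)) = -2*((⅕ - ⅕*(-5))*2 + (-30 + 3 + 3²)) = -2*((⅕ + 1)*2 + (-30 + 3 + 9)) = -2*((6/5)*2 - 18) = -2*(12/5 - 18) = -2*(-78/5) = 156/5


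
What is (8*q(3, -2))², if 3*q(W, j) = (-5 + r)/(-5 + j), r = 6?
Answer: 64/441 ≈ 0.14512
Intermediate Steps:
q(W, j) = 1/(3*(-5 + j)) (q(W, j) = ((-5 + 6)/(-5 + j))/3 = (1/(-5 + j))/3 = 1/(3*(-5 + j)))
(8*q(3, -2))² = (8*(1/(3*(-5 - 2))))² = (8*((⅓)/(-7)))² = (8*((⅓)*(-⅐)))² = (8*(-1/21))² = (-8/21)² = 64/441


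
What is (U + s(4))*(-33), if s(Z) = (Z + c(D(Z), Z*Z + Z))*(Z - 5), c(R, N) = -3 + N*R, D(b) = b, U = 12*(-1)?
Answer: 3069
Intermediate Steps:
U = -12
s(Z) = (-5 + Z)*(-3 + Z + Z*(Z + Z**2)) (s(Z) = (Z + (-3 + (Z*Z + Z)*Z))*(Z - 5) = (Z + (-3 + (Z**2 + Z)*Z))*(-5 + Z) = (Z + (-3 + (Z + Z**2)*Z))*(-5 + Z) = (Z + (-3 + Z*(Z + Z**2)))*(-5 + Z) = (-3 + Z + Z*(Z + Z**2))*(-5 + Z) = (-5 + Z)*(-3 + Z + Z*(Z + Z**2)))
(U + s(4))*(-33) = (-12 + (15 + 4**4 - 8*4 - 4*4**2 - 4*4**3))*(-33) = (-12 + (15 + 256 - 32 - 4*16 - 4*64))*(-33) = (-12 + (15 + 256 - 32 - 64 - 256))*(-33) = (-12 - 81)*(-33) = -93*(-33) = 3069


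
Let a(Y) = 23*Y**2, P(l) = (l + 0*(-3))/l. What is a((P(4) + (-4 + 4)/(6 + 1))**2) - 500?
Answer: -477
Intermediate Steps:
P(l) = 1 (P(l) = (l + 0)/l = l/l = 1)
a((P(4) + (-4 + 4)/(6 + 1))**2) - 500 = 23*((1 + (-4 + 4)/(6 + 1))**2)**2 - 500 = 23*((1 + 0/7)**2)**2 - 500 = 23*((1 + 0*(1/7))**2)**2 - 500 = 23*((1 + 0)**2)**2 - 500 = 23*(1**2)**2 - 500 = 23*1**2 - 500 = 23*1 - 500 = 23 - 500 = -477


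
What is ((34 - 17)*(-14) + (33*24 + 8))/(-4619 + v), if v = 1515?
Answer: -281/1552 ≈ -0.18106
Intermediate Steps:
((34 - 17)*(-14) + (33*24 + 8))/(-4619 + v) = ((34 - 17)*(-14) + (33*24 + 8))/(-4619 + 1515) = (17*(-14) + (792 + 8))/(-3104) = (-238 + 800)*(-1/3104) = 562*(-1/3104) = -281/1552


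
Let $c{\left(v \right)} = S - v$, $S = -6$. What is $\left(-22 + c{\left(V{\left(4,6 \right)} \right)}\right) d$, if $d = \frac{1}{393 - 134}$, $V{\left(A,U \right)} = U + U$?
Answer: $- \frac{40}{259} \approx -0.15444$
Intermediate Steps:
$V{\left(A,U \right)} = 2 U$
$c{\left(v \right)} = -6 - v$
$d = \frac{1}{259} \approx 0.003861$
$\left(-22 + c{\left(V{\left(4,6 \right)} \right)}\right) d = \left(-22 - \left(6 + 2 \cdot 6\right)\right) \frac{1}{259} = \left(-22 - 18\right) \frac{1}{259} = \left(-40\right) \frac{1}{259} = - \frac{40}{259}$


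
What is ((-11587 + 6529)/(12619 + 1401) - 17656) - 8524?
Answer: -183524329/7010 ≈ -26180.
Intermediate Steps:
((-11587 + 6529)/(12619 + 1401) - 17656) - 8524 = (-5058/14020 - 17656) - 8524 = (-5058*1/14020 - 17656) - 8524 = (-2529/7010 - 17656) - 8524 = -123771089/7010 - 8524 = -183524329/7010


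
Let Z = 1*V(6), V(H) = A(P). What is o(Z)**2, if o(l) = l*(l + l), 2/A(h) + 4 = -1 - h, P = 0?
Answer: 64/625 ≈ 0.10240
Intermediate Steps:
A(h) = 2/(-5 - h) (A(h) = 2/(-4 + (-1 - h)) = 2/(-5 - h))
V(H) = -2/5 (V(H) = -2/(5 + 0) = -2/5)
Z = -2/5 (Z = 1*(-2/5) = -2/5 ≈ -0.40000)
o(l) = 2*l**2 (o(l) = l*(2*l) = 2*l**2)
o(Z)**2 = (2*(-2/5)**2)**2 = (2*(4/25))**2 = (8/25)**2 = 64/625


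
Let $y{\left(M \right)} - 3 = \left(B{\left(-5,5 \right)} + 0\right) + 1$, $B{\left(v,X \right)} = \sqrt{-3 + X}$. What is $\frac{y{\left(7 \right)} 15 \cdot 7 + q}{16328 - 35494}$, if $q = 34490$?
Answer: $- \frac{17455}{9583} - \frac{15 \sqrt{2}}{2738} \approx -1.8292$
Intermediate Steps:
$y{\left(M \right)} = 4 + \sqrt{2}$ ($y{\left(M \right)} = 3 + \left(\left(\sqrt{-3 + 5} + 0\right) + 1\right) = 3 + \left(\left(\sqrt{2} + 0\right) + 1\right) = 3 + \left(\sqrt{2} + 1\right) = 3 + \left(1 + \sqrt{2}\right) = 4 + \sqrt{2}$)
$\frac{y{\left(7 \right)} 15 \cdot 7 + q}{16328 - 35494} = \frac{\left(4 + \sqrt{2}\right) 15 \cdot 7 + 34490}{16328 - 35494} = \frac{\left(60 + 15 \sqrt{2}\right) 7 + 34490}{-19166} = \left(\left(420 + 105 \sqrt{2}\right) + 34490\right) \left(- \frac{1}{19166}\right) = \left(34910 + 105 \sqrt{2}\right) \left(- \frac{1}{19166}\right) = - \frac{17455}{9583} - \frac{15 \sqrt{2}}{2738}$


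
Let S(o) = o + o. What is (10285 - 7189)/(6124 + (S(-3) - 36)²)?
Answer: 387/986 ≈ 0.39250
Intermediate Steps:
S(o) = 2*o
(10285 - 7189)/(6124 + (S(-3) - 36)²) = (10285 - 7189)/(6124 + (2*(-3) - 36)²) = 3096/(6124 + (-6 - 36)²) = 3096/(6124 + (-42)²) = 3096/(6124 + 1764) = 3096/7888 = 3096*(1/7888) = 387/986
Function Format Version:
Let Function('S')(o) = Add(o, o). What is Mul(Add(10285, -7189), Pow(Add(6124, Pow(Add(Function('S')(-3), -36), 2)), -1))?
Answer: Rational(387, 986) ≈ 0.39250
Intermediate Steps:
Function('S')(o) = Mul(2, o)
Mul(Add(10285, -7189), Pow(Add(6124, Pow(Add(Function('S')(-3), -36), 2)), -1)) = Mul(Add(10285, -7189), Pow(Add(6124, Pow(Add(Mul(2, -3), -36), 2)), -1)) = Mul(3096, Pow(Add(6124, Pow(Add(-6, -36), 2)), -1)) = Mul(3096, Pow(Add(6124, Pow(-42, 2)), -1)) = Mul(3096, Pow(Add(6124, 1764), -1)) = Mul(3096, Pow(7888, -1)) = Mul(3096, Rational(1, 7888)) = Rational(387, 986)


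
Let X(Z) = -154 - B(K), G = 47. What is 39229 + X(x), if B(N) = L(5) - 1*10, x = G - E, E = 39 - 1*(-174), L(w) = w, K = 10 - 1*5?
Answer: 39080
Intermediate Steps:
K = 5 (K = 10 - 5 = 5)
E = 213 (E = 39 + 174 = 213)
x = -166 (x = 47 - 1*213 = 47 - 213 = -166)
B(N) = -5 (B(N) = 5 - 1*10 = 5 - 10 = -5)
X(Z) = -149 (X(Z) = -154 - 1*(-5) = -154 + 5 = -149)
39229 + X(x) = 39229 - 149 = 39080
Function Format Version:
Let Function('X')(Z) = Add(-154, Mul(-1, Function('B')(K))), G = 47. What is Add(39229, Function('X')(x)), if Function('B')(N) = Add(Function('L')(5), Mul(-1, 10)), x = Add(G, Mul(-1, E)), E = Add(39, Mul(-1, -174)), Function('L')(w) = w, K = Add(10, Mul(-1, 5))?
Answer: 39080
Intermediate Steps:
K = 5 (K = Add(10, -5) = 5)
E = 213 (E = Add(39, 174) = 213)
x = -166 (x = Add(47, Mul(-1, 213)) = Add(47, -213) = -166)
Function('B')(N) = -5 (Function('B')(N) = Add(5, Mul(-1, 10)) = Add(5, -10) = -5)
Function('X')(Z) = -149 (Function('X')(Z) = Add(-154, Mul(-1, -5)) = Add(-154, 5) = -149)
Add(39229, Function('X')(x)) = Add(39229, -149) = 39080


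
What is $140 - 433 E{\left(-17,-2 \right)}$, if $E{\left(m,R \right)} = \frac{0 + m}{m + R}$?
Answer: $- \frac{4701}{19} \approx -247.42$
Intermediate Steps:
$E{\left(m,R \right)} = \frac{m}{R + m}$
$140 - 433 E{\left(-17,-2 \right)} = 140 - 433 \left(- \frac{17}{-2 - 17}\right) = 140 - 433 \left(- \frac{17}{-19}\right) = 140 - 433 \left(\left(-17\right) \left(- \frac{1}{19}\right)\right) = 140 - \frac{7361}{19} = - \frac{4701}{19}$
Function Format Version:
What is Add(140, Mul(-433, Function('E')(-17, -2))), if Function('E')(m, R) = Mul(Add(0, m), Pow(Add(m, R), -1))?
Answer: Rational(-4701, 19) ≈ -247.42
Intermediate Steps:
Function('E')(m, R) = Mul(m, Pow(Add(R, m), -1))
Add(140, Mul(-433, Function('E')(-17, -2))) = Add(140, Mul(-433, Mul(-17, Pow(Add(-2, -17), -1)))) = Add(140, Mul(-433, Mul(-17, Pow(-19, -1)))) = Add(140, Mul(-433, Mul(-17, Rational(-1, 19)))) = Add(140, Mul(-433, Rational(17, 19))) = Add(140, Rational(-7361, 19)) = Rational(-4701, 19)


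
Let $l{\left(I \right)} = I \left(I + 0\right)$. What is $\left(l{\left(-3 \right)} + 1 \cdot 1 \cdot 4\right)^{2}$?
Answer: $169$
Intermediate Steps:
$l{\left(I \right)} = I^{2}$ ($l{\left(I \right)} = I I = I^{2}$)
$\left(l{\left(-3 \right)} + 1 \cdot 1 \cdot 4\right)^{2} = \left(\left(-3\right)^{2} + 1 \cdot 1 \cdot 4\right)^{2} = \left(9 + 1 \cdot 4\right)^{2} = \left(9 + 4\right)^{2} = 13^{2} = 169$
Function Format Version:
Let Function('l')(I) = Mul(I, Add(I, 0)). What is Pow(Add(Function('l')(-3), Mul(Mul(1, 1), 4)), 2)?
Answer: 169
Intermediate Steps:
Function('l')(I) = Pow(I, 2) (Function('l')(I) = Mul(I, I) = Pow(I, 2))
Pow(Add(Function('l')(-3), Mul(Mul(1, 1), 4)), 2) = Pow(Add(Pow(-3, 2), Mul(Mul(1, 1), 4)), 2) = Pow(Add(9, Mul(1, 4)), 2) = Pow(Add(9, 4), 2) = Pow(13, 2) = 169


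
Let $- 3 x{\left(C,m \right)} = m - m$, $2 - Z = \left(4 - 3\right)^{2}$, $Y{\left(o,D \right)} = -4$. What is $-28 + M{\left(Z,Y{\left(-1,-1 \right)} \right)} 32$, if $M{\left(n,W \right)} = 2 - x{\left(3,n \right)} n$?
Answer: $36$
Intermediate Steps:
$Z = 1$ ($Z = 2 - \left(4 - 3\right)^{2} = 2 - 1^{2} = 2 - 1 = 1$)
$x{\left(C,m \right)} = 0$ ($x{\left(C,m \right)} = - \frac{m - m}{3} = \left(- \frac{1}{3}\right) 0 = 0$)
$M{\left(n,W \right)} = 2$ ($M{\left(n,W \right)} = 2 - 0 n = 2 - 0 = 2 + 0 = 2$)
$-28 + M{\left(Z,Y{\left(-1,-1 \right)} \right)} 32 = -28 + 2 \cdot 32 = -28 + 64 = 36$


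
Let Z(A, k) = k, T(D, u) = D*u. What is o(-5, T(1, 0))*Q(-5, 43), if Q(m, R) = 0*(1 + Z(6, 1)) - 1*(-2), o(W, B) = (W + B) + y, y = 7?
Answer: 4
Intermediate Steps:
o(W, B) = 7 + B + W (o(W, B) = (W + B) + 7 = (B + W) + 7 = 7 + B + W)
Q(m, R) = 2 (Q(m, R) = 0*(1 + 1) - 1*(-2) = 0*2 + 2 = 0 + 2 = 2)
o(-5, T(1, 0))*Q(-5, 43) = (7 + 1*0 - 5)*2 = (7 + 0 - 5)*2 = 2*2 = 4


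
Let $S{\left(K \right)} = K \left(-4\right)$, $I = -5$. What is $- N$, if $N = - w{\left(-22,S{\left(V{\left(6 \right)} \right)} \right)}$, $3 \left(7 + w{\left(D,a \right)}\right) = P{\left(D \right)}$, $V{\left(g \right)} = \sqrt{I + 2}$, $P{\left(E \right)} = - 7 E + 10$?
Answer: $\frac{143}{3} \approx 47.667$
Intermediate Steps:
$P{\left(E \right)} = 10 - 7 E$
$V{\left(g \right)} = i \sqrt{3}$ ($V{\left(g \right)} = \sqrt{-5 + 2} = \sqrt{-3} = i \sqrt{3}$)
$S{\left(K \right)} = - 4 K$
$w{\left(D,a \right)} = - \frac{11}{3} - \frac{7 D}{3}$ ($w{\left(D,a \right)} = -7 + \frac{10 - 7 D}{3} = -7 - \left(- \frac{10}{3} + \frac{7 D}{3}\right) = - \frac{11}{3} - \frac{7 D}{3}$)
$N = - \frac{143}{3}$ ($N = - (- \frac{11}{3} - - \frac{154}{3}) = - (- \frac{11}{3} + \frac{154}{3}) = \left(-1\right) \frac{143}{3} = - \frac{143}{3} \approx -47.667$)
$- N = \left(-1\right) \left(- \frac{143}{3}\right) = \frac{143}{3}$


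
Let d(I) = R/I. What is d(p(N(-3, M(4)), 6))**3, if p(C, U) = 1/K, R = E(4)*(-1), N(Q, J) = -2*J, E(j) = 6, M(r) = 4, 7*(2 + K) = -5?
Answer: 1481544/343 ≈ 4319.4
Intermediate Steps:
K = -19/7 (K = -2 + (1/7)*(-5) = -2 - 5/7 = -19/7 ≈ -2.7143)
R = -6 (R = 6*(-1) = -6)
p(C, U) = -7/19 (p(C, U) = 1/(-19/7) = -7/19)
d(I) = -6/I
d(p(N(-3, M(4)), 6))**3 = (-6/(-7/19))**3 = (-6*(-19/7))**3 = (114/7)**3 = 1481544/343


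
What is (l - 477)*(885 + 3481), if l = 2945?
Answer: 10775288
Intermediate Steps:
(l - 477)*(885 + 3481) = (2945 - 477)*(885 + 3481) = 2468*4366 = 10775288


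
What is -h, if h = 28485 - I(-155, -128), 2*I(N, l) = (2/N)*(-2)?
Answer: -4415173/155 ≈ -28485.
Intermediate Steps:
I(N, l) = -2/N (I(N, l) = ((2/N)*(-2))/2 = (-4/N)/2 = -2/N)
h = 4415173/155 (h = 28485 - (-2)/(-155) = 28485 - (-2)*(-1)/155 = 28485 - 1*2/155 = 28485 - 2/155 = 4415173/155 ≈ 28485.)
-h = -1*4415173/155 = -4415173/155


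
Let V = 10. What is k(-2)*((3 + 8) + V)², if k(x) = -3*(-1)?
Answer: 1323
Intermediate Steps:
k(x) = 3
k(-2)*((3 + 8) + V)² = 3*((3 + 8) + 10)² = 3*(11 + 10)² = 3*21² = 3*441 = 1323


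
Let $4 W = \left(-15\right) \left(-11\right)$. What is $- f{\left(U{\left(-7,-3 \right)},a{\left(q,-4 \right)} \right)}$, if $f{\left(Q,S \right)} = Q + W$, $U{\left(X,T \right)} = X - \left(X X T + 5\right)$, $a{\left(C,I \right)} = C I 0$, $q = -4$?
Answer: $- \frac{705}{4} \approx -176.25$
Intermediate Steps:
$a{\left(C,I \right)} = 0$
$W = \frac{165}{4}$ ($W = \frac{\left(-15\right) \left(-11\right)}{4} = \frac{1}{4} \cdot 165 = \frac{165}{4} \approx 41.25$)
$U{\left(X,T \right)} = -5 + X - T X^{2}$ ($U{\left(X,T \right)} = X - \left(X^{2} T + 5\right) = X - \left(T X^{2} + 5\right) = X - \left(5 + T X^{2}\right) = -5 + X - T X^{2}$)
$f{\left(Q,S \right)} = \frac{165}{4} + Q$ ($f{\left(Q,S \right)} = Q + \frac{165}{4} = \frac{165}{4} + Q$)
$- f{\left(U{\left(-7,-3 \right)},a{\left(q,-4 \right)} \right)} = - (\frac{165}{4} - \left(12 - 147\right)) = - (\frac{165}{4} - -135) = - (\frac{165}{4} + 135) = \left(-1\right) \frac{705}{4} = - \frac{705}{4}$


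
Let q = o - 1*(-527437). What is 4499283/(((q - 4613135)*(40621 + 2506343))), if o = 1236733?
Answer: -1499761/2418737097420 ≈ -6.2006e-7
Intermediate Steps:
q = 1764170 (q = 1236733 - 1*(-527437) = 1236733 + 527437 = 1764170)
4499283/(((q - 4613135)*(40621 + 2506343))) = 4499283/(((1764170 - 4613135)*(40621 + 2506343))) = 4499283/((-2848965*2546964)) = 4499283/(-7256211292260) = 4499283*(-1/7256211292260) = -1499761/2418737097420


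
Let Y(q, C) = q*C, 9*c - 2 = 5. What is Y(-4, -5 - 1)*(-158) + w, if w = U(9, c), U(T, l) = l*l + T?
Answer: -306374/81 ≈ -3782.4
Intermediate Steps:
c = 7/9 (c = 2/9 + (1/9)*5 = 2/9 + 5/9 = 7/9 ≈ 0.77778)
U(T, l) = T + l**2 (U(T, l) = l**2 + T = T + l**2)
Y(q, C) = C*q
w = 778/81 (w = 9 + (7/9)**2 = 9 + 49/81 = 778/81 ≈ 9.6049)
Y(-4, -5 - 1)*(-158) + w = ((-5 - 1)*(-4))*(-158) + 778/81 = -6*(-4)*(-158) + 778/81 = 24*(-158) + 778/81 = -3792 + 778/81 = -306374/81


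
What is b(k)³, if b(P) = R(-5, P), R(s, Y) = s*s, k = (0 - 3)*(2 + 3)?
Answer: 15625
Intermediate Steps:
k = -15 (k = -3*5 = -15)
R(s, Y) = s²
b(P) = 25 (b(P) = (-5)² = 25)
b(k)³ = 25³ = 15625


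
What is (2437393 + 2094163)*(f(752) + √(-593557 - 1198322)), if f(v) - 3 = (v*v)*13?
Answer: 33313983169580 + 4531556*I*√1791879 ≈ 3.3314e+13 + 6.066e+9*I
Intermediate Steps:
f(v) = 3 + 13*v² (f(v) = 3 + (v*v)*13 = 3 + v²*13 = 3 + 13*v²)
(2437393 + 2094163)*(f(752) + √(-593557 - 1198322)) = (2437393 + 2094163)*((3 + 13*752²) + √(-593557 - 1198322)) = 4531556*((3 + 13*565504) + √(-1791879)) = 4531556*((3 + 7351552) + I*√1791879) = 4531556*(7351555 + I*√1791879) = 33313983169580 + 4531556*I*√1791879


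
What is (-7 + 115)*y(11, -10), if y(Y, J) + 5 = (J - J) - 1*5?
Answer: -1080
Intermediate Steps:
y(Y, J) = -10 (y(Y, J) = -5 + ((J - J) - 1*5) = -5 + (0 - 5) = -5 - 5 = -10)
(-7 + 115)*y(11, -10) = (-7 + 115)*(-10) = 108*(-10) = -1080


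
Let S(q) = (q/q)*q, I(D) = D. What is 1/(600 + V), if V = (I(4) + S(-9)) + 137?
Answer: 1/732 ≈ 0.0013661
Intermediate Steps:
S(q) = q (S(q) = 1*q = q)
V = 132 (V = (4 - 9) + 137 = -5 + 137 = 132)
1/(600 + V) = 1/(600 + 132) = 1/732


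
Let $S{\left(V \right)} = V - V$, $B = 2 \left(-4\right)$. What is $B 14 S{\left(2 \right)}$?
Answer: $0$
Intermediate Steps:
$B = -8$
$S{\left(V \right)} = 0$
$B 14 S{\left(2 \right)} = \left(-8\right) 14 \cdot 0 = \left(-112\right) 0 = 0$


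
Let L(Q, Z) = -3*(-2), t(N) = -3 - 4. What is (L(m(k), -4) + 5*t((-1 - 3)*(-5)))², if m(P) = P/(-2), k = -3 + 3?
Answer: 841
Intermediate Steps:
t(N) = -7
k = 0
m(P) = -P/2 (m(P) = P*(-½) = -P/2)
L(Q, Z) = 6
(L(m(k), -4) + 5*t((-1 - 3)*(-5)))² = (6 + 5*(-7))² = (6 - 35)² = (-29)² = 841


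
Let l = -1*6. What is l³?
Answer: -216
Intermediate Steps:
l = -6
l³ = (-6)³ = -216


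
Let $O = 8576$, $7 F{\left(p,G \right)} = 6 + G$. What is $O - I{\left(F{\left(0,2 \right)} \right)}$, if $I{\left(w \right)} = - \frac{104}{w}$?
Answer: $8667$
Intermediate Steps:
$F{\left(p,G \right)} = \frac{6}{7} + \frac{G}{7}$ ($F{\left(p,G \right)} = \frac{6 + G}{7} = \frac{6}{7} + \frac{G}{7}$)
$O - I{\left(F{\left(0,2 \right)} \right)} = 8576 - - \frac{104}{\frac{6}{7} + \frac{1}{7} \cdot 2} = 8576 - - \frac{104}{\frac{6}{7} + \frac{2}{7}} = 8576 - - \frac{104}{\frac{8}{7}} = 8576 - \left(-104\right) \frac{7}{8} = 8576 - -91 = 8576 + 91 = 8667$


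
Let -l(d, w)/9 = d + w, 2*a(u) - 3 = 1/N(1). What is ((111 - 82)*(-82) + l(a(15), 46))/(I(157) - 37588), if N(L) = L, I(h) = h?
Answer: 2810/37431 ≈ 0.075071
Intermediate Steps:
a(u) = 2 (a(u) = 3/2 + (1/2)/1 = 3/2 + (1/2)*1 = 3/2 + 1/2 = 2)
l(d, w) = -9*d - 9*w (l(d, w) = -9*(d + w) = -9*d - 9*w)
((111 - 82)*(-82) + l(a(15), 46))/(I(157) - 37588) = ((111 - 82)*(-82) + (-9*2 - 9*46))/(157 - 37588) = (29*(-82) + (-18 - 414))/(-37431) = (-2378 - 432)*(-1/37431) = -2810*(-1/37431) = 2810/37431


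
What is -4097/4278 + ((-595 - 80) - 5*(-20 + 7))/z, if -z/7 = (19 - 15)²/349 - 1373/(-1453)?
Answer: 87260076179/1003041270 ≈ 86.995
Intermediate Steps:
z = -3516975/507097 (z = -7*((19 - 15)²/349 - 1373/(-1453)) = -7*(4²*(1/349) - 1373*(-1/1453)) = -7*(16*(1/349) + 1373/1453) = -7*(16/349 + 1373/1453) = -7*502425/507097 = -3516975/507097 ≈ -6.9355)
-4097/4278 + ((-595 - 80) - 5*(-20 + 7))/z = -4097/4278 + ((-595 - 80) - 5*(-20 + 7))/(-3516975/507097) = -4097*1/4278 + (-675 - 5*(-13))*(-507097/3516975) = -4097/4278 + (-675 + 65)*(-507097/3516975) = -4097/4278 - 610*(-507097/3516975) = -4097/4278 + 61865834/703395 = 87260076179/1003041270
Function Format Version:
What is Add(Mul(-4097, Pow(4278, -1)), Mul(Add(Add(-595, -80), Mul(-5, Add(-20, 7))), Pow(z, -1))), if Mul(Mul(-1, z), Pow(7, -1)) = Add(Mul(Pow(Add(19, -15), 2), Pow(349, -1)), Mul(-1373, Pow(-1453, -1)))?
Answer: Rational(87260076179, 1003041270) ≈ 86.995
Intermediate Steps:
z = Rational(-3516975, 507097) (z = Mul(-7, Add(Mul(Pow(Add(19, -15), 2), Pow(349, -1)), Mul(-1373, Pow(-1453, -1)))) = Mul(-7, Add(Mul(Pow(4, 2), Rational(1, 349)), Mul(-1373, Rational(-1, 1453)))) = Mul(-7, Add(Mul(16, Rational(1, 349)), Rational(1373, 1453))) = Mul(-7, Add(Rational(16, 349), Rational(1373, 1453))) = Mul(-7, Rational(502425, 507097)) = Rational(-3516975, 507097) ≈ -6.9355)
Add(Mul(-4097, Pow(4278, -1)), Mul(Add(Add(-595, -80), Mul(-5, Add(-20, 7))), Pow(z, -1))) = Add(Mul(-4097, Pow(4278, -1)), Mul(Add(Add(-595, -80), Mul(-5, Add(-20, 7))), Pow(Rational(-3516975, 507097), -1))) = Add(Mul(-4097, Rational(1, 4278)), Mul(Add(-675, Mul(-5, -13)), Rational(-507097, 3516975))) = Add(Rational(-4097, 4278), Mul(Add(-675, 65), Rational(-507097, 3516975))) = Add(Rational(-4097, 4278), Mul(-610, Rational(-507097, 3516975))) = Add(Rational(-4097, 4278), Rational(61865834, 703395)) = Rational(87260076179, 1003041270)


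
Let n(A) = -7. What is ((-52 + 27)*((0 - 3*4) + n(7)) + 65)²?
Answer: 291600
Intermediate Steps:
((-52 + 27)*((0 - 3*4) + n(7)) + 65)² = ((-52 + 27)*((0 - 3*4) - 7) + 65)² = (-25*((0 - 12) - 7) + 65)² = (-25*(-12 - 7) + 65)² = (-25*(-19) + 65)² = (475 + 65)² = 540² = 291600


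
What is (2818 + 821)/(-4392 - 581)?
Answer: -3639/4973 ≈ -0.73175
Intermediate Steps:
(2818 + 821)/(-4392 - 581) = 3639/(-4973) = 3639*(-1/4973) = -3639/4973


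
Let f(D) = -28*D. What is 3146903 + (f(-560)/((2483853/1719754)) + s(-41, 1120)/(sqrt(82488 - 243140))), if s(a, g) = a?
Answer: 461377070587/146109 + 41*I*sqrt(40163)/80326 ≈ 3.1578e+6 + 0.10229*I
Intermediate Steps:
3146903 + (f(-560)/((2483853/1719754)) + s(-41, 1120)/(sqrt(82488 - 243140))) = 3146903 + ((-28*(-560))/((2483853/1719754)) - 41/sqrt(82488 - 243140)) = 3146903 + (15680/((2483853*(1/1719754))) - 41*(-I*sqrt(40163)/80326)) = 3146903 + (15680/(146109/101162) - 41*(-I*sqrt(40163)/80326)) = 3146903 + (15680*(101162/146109) - (-41)*I*sqrt(40163)/80326) = 3146903 + (1586220160/146109 + 41*I*sqrt(40163)/80326) = 461377070587/146109 + 41*I*sqrt(40163)/80326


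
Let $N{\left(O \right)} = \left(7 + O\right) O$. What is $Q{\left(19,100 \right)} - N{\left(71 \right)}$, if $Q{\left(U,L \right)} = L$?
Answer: $-5438$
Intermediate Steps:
$N{\left(O \right)} = O \left(7 + O\right)$
$Q{\left(19,100 \right)} - N{\left(71 \right)} = 100 - 71 \left(7 + 71\right) = 100 - 71 \cdot 78 = 100 - 5538 = -5438$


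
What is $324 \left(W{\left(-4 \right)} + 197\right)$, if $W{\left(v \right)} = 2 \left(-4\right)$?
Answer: $61236$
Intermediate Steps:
$W{\left(v \right)} = -8$
$324 \left(W{\left(-4 \right)} + 197\right) = 324 \left(-8 + 197\right) = 324 \cdot 189 = 61236$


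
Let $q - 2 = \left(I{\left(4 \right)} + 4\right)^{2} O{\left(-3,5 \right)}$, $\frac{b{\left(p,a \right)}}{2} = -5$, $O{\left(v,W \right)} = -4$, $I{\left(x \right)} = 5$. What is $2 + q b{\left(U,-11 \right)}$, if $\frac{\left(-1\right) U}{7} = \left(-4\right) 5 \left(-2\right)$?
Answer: $3222$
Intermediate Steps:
$U = -280$ ($U = - 7 \left(-4\right) 5 \left(-2\right) = - 7 \left(\left(-20\right) \left(-2\right)\right) = \left(-7\right) 40 = -280$)
$b{\left(p,a \right)} = -10$ ($b{\left(p,a \right)} = 2 \left(-5\right) = -10$)
$q = -322$ ($q = 2 + \left(5 + 4\right)^{2} \left(-4\right) = 2 + 9^{2} \left(-4\right) = 2 + 81 \left(-4\right) = 2 - 324 = -322$)
$2 + q b{\left(U,-11 \right)} = 2 - -3220 = 2 + 3220 = 3222$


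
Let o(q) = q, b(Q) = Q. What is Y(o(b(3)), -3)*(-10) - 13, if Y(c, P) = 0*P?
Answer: -13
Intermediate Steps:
Y(c, P) = 0
Y(o(b(3)), -3)*(-10) - 13 = 0*(-10) - 13 = 0 - 13 = -13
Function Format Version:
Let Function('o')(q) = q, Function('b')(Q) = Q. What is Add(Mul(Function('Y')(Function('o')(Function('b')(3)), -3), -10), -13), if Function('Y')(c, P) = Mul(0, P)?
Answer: -13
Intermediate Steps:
Function('Y')(c, P) = 0
Add(Mul(Function('Y')(Function('o')(Function('b')(3)), -3), -10), -13) = Add(Mul(0, -10), -13) = Add(0, -13) = -13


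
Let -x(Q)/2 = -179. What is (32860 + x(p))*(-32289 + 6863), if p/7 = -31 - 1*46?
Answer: -844600868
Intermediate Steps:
p = -539 (p = 7*(-31 - 1*46) = 7*(-31 - 46) = 7*(-77) = -539)
x(Q) = 358 (x(Q) = -2*(-179) = 358)
(32860 + x(p))*(-32289 + 6863) = (32860 + 358)*(-32289 + 6863) = 33218*(-25426) = -844600868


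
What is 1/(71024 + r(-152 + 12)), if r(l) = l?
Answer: 1/70884 ≈ 1.4108e-5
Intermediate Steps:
1/(71024 + r(-152 + 12)) = 1/(71024 + (-152 + 12)) = 1/(71024 - 140) = 1/70884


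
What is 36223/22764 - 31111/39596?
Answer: 45379694/56335209 ≈ 0.80553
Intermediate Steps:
36223/22764 - 31111/39596 = 45379694/56335209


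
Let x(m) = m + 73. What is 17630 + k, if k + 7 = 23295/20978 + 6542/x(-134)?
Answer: 22415595853/1279658 ≈ 17517.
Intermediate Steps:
x(m) = 73 + m
k = -144774687/1279658 (k = -7 + (23295/20978 + 6542/(73 - 134)) = -7 + (23295*(1/20978) + 6542/(-61)) = -7 + (23295/20978 + 6542*(-1/61)) = -7 + (23295/20978 - 6542/61) = -7 - 135817081/1279658 = -144774687/1279658 ≈ -113.14)
17630 + k = 17630 - 144774687/1279658 = 22415595853/1279658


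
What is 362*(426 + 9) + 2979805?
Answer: 3137275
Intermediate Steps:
362*(426 + 9) + 2979805 = 362*435 + 2979805 = 157470 + 2979805 = 3137275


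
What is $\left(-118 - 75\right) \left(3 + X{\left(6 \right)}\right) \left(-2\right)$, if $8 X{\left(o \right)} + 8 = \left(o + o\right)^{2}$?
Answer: $7720$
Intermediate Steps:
$X{\left(o \right)} = -1 + \frac{o^{2}}{2}$ ($X{\left(o \right)} = -1 + \frac{\left(o + o\right)^{2}}{8} = -1 + \frac{\left(2 o\right)^{2}}{8} = -1 + \frac{4 o^{2}}{8} = -1 + \frac{o^{2}}{2}$)
$\left(-118 - 75\right) \left(3 + X{\left(6 \right)}\right) \left(-2\right) = \left(-118 - 75\right) \left(3 - \left(1 - \frac{6^{2}}{2}\right)\right) \left(-2\right) = - 193 \left(3 + \left(-1 + \frac{1}{2} \cdot 36\right)\right) \left(-2\right) = - 193 \left(3 + \left(-1 + 18\right)\right) \left(-2\right) = - 193 \left(3 + 17\right) \left(-2\right) = - 193 \cdot 20 \left(-2\right) = \left(-193\right) \left(-40\right) = 7720$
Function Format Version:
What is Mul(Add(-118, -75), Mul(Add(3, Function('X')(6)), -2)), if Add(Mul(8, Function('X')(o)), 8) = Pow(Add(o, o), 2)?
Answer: 7720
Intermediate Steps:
Function('X')(o) = Add(-1, Mul(Rational(1, 2), Pow(o, 2))) (Function('X')(o) = Add(-1, Mul(Rational(1, 8), Pow(Add(o, o), 2))) = Add(-1, Mul(Rational(1, 8), Pow(Mul(2, o), 2))) = Add(-1, Mul(Rational(1, 8), Mul(4, Pow(o, 2)))) = Add(-1, Mul(Rational(1, 2), Pow(o, 2))))
Mul(Add(-118, -75), Mul(Add(3, Function('X')(6)), -2)) = Mul(Add(-118, -75), Mul(Add(3, Add(-1, Mul(Rational(1, 2), Pow(6, 2)))), -2)) = Mul(-193, Mul(Add(3, Add(-1, Mul(Rational(1, 2), 36))), -2)) = Mul(-193, Mul(Add(3, Add(-1, 18)), -2)) = Mul(-193, Mul(Add(3, 17), -2)) = Mul(-193, Mul(20, -2)) = Mul(-193, -40) = 7720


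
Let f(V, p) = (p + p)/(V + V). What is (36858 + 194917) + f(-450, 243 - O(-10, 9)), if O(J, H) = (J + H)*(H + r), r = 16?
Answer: 52149241/225 ≈ 2.3177e+5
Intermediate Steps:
O(J, H) = (16 + H)*(H + J) (O(J, H) = (J + H)*(H + 16) = (H + J)*(16 + H) = (16 + H)*(H + J))
f(V, p) = p/V (f(V, p) = (2*p)/((2*V)) = (2*p)*(1/(2*V)) = p/V)
(36858 + 194917) + f(-450, 243 - O(-10, 9)) = (36858 + 194917) + (243 - (9² + 16*9 + 16*(-10) + 9*(-10)))/(-450) = 231775 + (243 - (81 + 144 - 160 - 90))*(-1/450) = 231775 + (243 - 1*(-25))*(-1/450) = 231775 + (243 + 25)*(-1/450) = 231775 + 268*(-1/450) = 231775 - 134/225 = 52149241/225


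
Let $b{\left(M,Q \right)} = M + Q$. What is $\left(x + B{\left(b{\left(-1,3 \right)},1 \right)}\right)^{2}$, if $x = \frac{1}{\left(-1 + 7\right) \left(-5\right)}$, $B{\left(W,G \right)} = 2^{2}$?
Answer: $\frac{14161}{900} \approx 15.734$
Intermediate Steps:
$B{\left(W,G \right)} = 4$
$x = - \frac{1}{30}$ ($x = \frac{1}{6 \left(-5\right)} = \frac{1}{-30} = - \frac{1}{30} \approx -0.033333$)
$\left(x + B{\left(b{\left(-1,3 \right)},1 \right)}\right)^{2} = \left(- \frac{1}{30} + 4\right)^{2} = \left(\frac{119}{30}\right)^{2} = \frac{14161}{900}$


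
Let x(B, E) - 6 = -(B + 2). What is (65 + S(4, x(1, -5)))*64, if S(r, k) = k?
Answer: 4352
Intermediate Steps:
x(B, E) = 4 - B (x(B, E) = 6 - (B + 2) = 6 - (2 + B) = 6 + (-2 - B) = 4 - B)
(65 + S(4, x(1, -5)))*64 = (65 + (4 - 1*1))*64 = (65 + (4 - 1))*64 = (65 + 3)*64 = 68*64 = 4352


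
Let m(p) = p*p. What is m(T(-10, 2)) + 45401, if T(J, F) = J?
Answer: 45501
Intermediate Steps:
m(p) = p²
m(T(-10, 2)) + 45401 = (-10)² + 45401 = 100 + 45401 = 45501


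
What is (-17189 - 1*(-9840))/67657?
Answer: -7349/67657 ≈ -0.10862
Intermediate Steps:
(-17189 - 1*(-9840))/67657 = (-17189 + 9840)*(1/67657) = -7349*1/67657 = -7349/67657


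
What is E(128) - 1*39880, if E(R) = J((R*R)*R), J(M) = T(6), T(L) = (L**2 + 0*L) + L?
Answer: -39838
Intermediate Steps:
T(L) = L + L**2 (T(L) = (L**2 + 0) + L = L**2 + L = L + L**2)
J(M) = 42 (J(M) = 6*(1 + 6) = 6*7 = 42)
E(R) = 42
E(128) - 1*39880 = 42 - 1*39880 = 42 - 39880 = -39838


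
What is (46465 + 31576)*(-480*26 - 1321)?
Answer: -1077043841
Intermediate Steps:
(46465 + 31576)*(-480*26 - 1321) = 78041*(-12480 - 1321) = 78041*(-13801) = -1077043841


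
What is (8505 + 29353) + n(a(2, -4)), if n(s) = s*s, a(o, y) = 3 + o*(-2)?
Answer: 37859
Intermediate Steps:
a(o, y) = 3 - 2*o
n(s) = s**2
(8505 + 29353) + n(a(2, -4)) = (8505 + 29353) + (3 - 2*2)**2 = 37858 + (3 - 4)**2 = 37858 + (-1)**2 = 37858 + 1 = 37859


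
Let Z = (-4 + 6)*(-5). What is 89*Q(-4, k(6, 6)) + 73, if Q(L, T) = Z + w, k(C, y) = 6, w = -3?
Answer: -1084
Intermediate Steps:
Z = -10 (Z = 2*(-5) = -10)
Q(L, T) = -13 (Q(L, T) = -10 - 3 = -13)
89*Q(-4, k(6, 6)) + 73 = 89*(-13) + 73 = -1157 + 73 = -1084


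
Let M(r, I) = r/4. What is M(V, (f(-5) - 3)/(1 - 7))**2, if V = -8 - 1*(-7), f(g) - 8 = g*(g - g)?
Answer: 1/16 ≈ 0.062500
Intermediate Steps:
f(g) = 8 (f(g) = 8 + g*(g - g) = 8 + g*0 = 8 + 0 = 8)
V = -1 (V = -8 + 7 = -1)
M(r, I) = r/4 (M(r, I) = r*(1/4) = r/4)
M(V, (f(-5) - 3)/(1 - 7))**2 = ((1/4)*(-1))**2 = (-1/4)**2 = 1/16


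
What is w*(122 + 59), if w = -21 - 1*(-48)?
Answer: 4887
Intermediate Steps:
w = 27 (w = -21 + 48 = 27)
w*(122 + 59) = 27*(122 + 59) = 27*181 = 4887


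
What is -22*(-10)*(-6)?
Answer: -1320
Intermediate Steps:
-22*(-10)*(-6) = 220*(-6) = -1320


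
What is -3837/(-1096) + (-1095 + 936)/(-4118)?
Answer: 7987515/2256664 ≈ 3.5395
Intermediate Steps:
-3837/(-1096) + (-1095 + 936)/(-4118) = -3837*(-1/1096) - 159*(-1/4118) = 3837/1096 + 159/4118 = 7987515/2256664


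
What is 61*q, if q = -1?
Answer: -61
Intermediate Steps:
61*q = 61*(-1) = -61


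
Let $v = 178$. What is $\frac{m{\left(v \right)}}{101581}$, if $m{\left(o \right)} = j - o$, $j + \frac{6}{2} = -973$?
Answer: $- \frac{1154}{101581} \approx -0.01136$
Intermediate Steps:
$j = -976$ ($j = -3 - 973 = -976$)
$m{\left(o \right)} = -976 - o$
$\frac{m{\left(v \right)}}{101581} = \frac{-976 - 178}{101581} = \left(-976 - 178\right) \frac{1}{101581} = \left(-1154\right) \frac{1}{101581} = - \frac{1154}{101581}$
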